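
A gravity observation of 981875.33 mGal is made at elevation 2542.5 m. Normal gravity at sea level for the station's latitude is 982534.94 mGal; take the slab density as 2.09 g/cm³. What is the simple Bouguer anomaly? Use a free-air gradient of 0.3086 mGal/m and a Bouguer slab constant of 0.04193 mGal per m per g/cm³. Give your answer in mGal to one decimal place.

Free-air correction = 0.3086 × 2542.5 = 784.62 mGal
Free-air anomaly = 981875.33 − 982534.94 + (784.62) = 125.01 mGal
Bouguer slab correction = 0.04193 × 2.09 × 2542.5 = 222.81 mGal
Simple Bouguer anomaly = 125.01 − (222.81) = -97.80 mGal

-97.8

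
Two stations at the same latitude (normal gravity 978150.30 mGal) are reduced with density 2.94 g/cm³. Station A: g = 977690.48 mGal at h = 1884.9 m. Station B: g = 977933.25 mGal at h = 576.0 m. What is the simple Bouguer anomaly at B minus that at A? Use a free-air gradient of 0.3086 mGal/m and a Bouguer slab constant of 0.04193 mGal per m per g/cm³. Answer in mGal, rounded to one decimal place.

Δg_SB(A) = 977690.48 − 978150.30 + 0.3086×1884.9 − 0.04193×2.94×1884.9 = -110.50 mGal
Δg_SB(B) = 977933.25 − 978150.30 + 0.3086×576.0 − 0.04193×2.94×576.0 = -110.30 mGal
Difference = -110.30 − (-110.50) = 0.20 mGal

0.2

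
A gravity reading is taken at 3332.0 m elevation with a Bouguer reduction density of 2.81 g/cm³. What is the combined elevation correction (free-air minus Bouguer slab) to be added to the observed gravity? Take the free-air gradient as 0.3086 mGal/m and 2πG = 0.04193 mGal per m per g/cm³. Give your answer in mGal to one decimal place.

Combined gradient = 0.3086 − 0.04193 × 2.81 = 0.1907767 mGal/m
Combined elevation correction = 0.1907767 × 3332.0 = 635.7 mGal

635.7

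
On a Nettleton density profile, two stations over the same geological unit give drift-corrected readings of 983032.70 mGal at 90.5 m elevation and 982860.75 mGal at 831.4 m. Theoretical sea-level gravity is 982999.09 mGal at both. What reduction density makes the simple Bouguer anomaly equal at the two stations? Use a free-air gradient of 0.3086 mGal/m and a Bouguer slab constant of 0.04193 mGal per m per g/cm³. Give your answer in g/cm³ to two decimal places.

Δg_obs = 982860.75 − 983032.70 = -171.95 mGal over Δh = 831.4 − 90.5 = 740.9 m
Equal Bouguer anomalies ⇒ Δg_obs + (0.3086 − 0.04193ρ)·Δh = 0
0.3086 − 0.04193ρ = −Δg_obs/Δh = 0.23208
ρ = (0.3086 − 0.23208) / 0.04193 = 1.82 g/cm³

1.82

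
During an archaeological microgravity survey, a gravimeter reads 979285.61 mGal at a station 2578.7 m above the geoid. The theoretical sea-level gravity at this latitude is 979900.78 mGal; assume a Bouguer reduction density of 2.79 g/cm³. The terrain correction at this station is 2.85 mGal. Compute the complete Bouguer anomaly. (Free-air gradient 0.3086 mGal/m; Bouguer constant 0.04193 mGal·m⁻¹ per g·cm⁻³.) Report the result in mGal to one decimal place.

-118.2

Free-air correction = 0.3086 × 2578.7 = 795.79 mGal
Free-air anomaly = 979285.61 − 979900.78 + (795.79) = 180.62 mGal
Bouguer slab correction = 0.04193 × 2.79 × 2578.7 = 301.67 mGal
Simple Bouguer anomaly = 180.62 − (301.67) = -121.05 mGal
Complete Bouguer anomaly = -121.05 + 2.85 = -118.20 mGal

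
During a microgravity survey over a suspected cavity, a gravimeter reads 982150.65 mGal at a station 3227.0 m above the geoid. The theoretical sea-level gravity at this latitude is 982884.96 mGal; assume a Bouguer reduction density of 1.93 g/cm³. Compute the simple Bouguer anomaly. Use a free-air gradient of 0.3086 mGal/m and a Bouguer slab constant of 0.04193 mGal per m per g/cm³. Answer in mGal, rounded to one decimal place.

Free-air correction = 0.3086 × 3227.0 = 995.85 mGal
Free-air anomaly = 982150.65 − 982884.96 + (995.85) = 261.54 mGal
Bouguer slab correction = 0.04193 × 1.93 × 3227.0 = 261.14 mGal
Simple Bouguer anomaly = 261.54 − (261.14) = 0.40 mGal

0.4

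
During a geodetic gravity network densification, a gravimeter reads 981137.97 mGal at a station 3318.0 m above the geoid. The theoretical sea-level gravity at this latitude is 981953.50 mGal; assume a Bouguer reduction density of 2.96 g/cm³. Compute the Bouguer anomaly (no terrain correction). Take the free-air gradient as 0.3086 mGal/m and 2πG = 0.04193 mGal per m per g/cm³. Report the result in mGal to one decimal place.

Free-air correction = 0.3086 × 3318.0 = 1023.93 mGal
Free-air anomaly = 981137.97 − 981953.50 + (1023.93) = 208.40 mGal
Bouguer slab correction = 0.04193 × 2.96 × 3318.0 = 411.81 mGal
Simple Bouguer anomaly = 208.40 − (411.81) = -203.41 mGal

-203.4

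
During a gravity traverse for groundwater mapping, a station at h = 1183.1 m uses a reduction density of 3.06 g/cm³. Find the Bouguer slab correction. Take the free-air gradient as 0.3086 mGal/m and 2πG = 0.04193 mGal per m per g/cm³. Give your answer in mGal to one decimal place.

151.8

Bouguer slab correction = 0.04193 × 3.06 × 1183.1 = 151.8 mGal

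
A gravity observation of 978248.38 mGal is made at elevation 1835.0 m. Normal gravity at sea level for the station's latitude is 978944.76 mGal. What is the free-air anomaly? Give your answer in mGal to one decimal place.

-130.1

Free-air correction = 0.3086 × 1835.0 = 566.28 mGal
Free-air anomaly = 978248.38 − 978944.76 + (566.28) = -130.10 mGal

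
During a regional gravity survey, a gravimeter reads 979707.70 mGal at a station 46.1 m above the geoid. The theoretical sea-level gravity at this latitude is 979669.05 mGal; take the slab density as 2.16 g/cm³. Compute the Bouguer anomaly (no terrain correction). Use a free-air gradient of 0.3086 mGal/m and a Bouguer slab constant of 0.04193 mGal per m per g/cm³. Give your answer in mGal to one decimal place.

Free-air correction = 0.3086 × 46.1 = 14.23 mGal
Free-air anomaly = 979707.70 − 979669.05 + (14.23) = 52.88 mGal
Bouguer slab correction = 0.04193 × 2.16 × 46.1 = 4.18 mGal
Simple Bouguer anomaly = 52.88 − (4.18) = 48.70 mGal

48.7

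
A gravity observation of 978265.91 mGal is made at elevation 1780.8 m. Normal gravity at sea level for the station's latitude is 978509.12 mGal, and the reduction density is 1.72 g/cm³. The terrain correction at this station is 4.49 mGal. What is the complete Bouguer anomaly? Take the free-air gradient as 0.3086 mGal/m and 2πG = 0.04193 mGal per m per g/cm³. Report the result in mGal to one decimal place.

182.4

Free-air correction = 0.3086 × 1780.8 = 549.55 mGal
Free-air anomaly = 978265.91 − 978509.12 + (549.55) = 306.34 mGal
Bouguer slab correction = 0.04193 × 1.72 × 1780.8 = 128.43 mGal
Simple Bouguer anomaly = 306.34 − (128.43) = 177.91 mGal
Complete Bouguer anomaly = 177.91 + 4.49 = 182.40 mGal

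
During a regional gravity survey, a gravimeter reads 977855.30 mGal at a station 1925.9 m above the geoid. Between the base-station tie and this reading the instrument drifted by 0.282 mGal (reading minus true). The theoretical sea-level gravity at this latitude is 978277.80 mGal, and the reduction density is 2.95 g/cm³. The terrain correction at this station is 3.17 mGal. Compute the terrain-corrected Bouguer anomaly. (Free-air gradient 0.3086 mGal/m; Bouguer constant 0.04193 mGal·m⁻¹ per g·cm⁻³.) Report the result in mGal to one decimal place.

Drift-corrected reading = 977855.30 − (0.282) = 977855.018 mGal
Free-air correction = 0.3086 × 1925.9 = 594.33 mGal
Free-air anomaly = 977855.018 − 978277.80 + (594.33) = 171.548 mGal
Bouguer slab correction = 0.04193 × 2.95 × 1925.9 = 238.22 mGal
Simple Bouguer anomaly = 171.548 − (238.22) = -66.672 mGal
Complete Bouguer anomaly = -66.672 + 3.17 = -63.502 mGal

-63.5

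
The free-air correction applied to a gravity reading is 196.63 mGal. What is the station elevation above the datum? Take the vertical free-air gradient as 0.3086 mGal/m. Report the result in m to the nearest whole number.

h = 196.63 / 0.3086 = 637.17 m

637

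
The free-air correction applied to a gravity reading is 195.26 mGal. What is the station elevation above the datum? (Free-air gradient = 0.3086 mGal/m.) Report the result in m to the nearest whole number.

h = 195.26 / 0.3086 = 632.73 m

633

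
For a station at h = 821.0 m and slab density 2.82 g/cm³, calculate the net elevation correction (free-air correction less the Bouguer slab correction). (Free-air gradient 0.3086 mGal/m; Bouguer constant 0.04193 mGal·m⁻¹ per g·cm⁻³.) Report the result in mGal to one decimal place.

156.3

Combined gradient = 0.3086 − 0.04193 × 2.82 = 0.1903574 mGal/m
Combined elevation correction = 0.1903574 × 821.0 = 156.3 mGal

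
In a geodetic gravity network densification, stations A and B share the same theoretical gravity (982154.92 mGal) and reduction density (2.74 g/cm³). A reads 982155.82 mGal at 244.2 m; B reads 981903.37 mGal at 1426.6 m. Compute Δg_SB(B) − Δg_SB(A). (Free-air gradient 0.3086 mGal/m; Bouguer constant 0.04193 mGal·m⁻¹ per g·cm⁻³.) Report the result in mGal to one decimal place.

Δg_SB(A) = 982155.82 − 982154.92 + 0.3086×244.2 − 0.04193×2.74×244.2 = 48.20 mGal
Δg_SB(B) = 981903.37 − 982154.92 + 0.3086×1426.6 − 0.04193×2.74×1426.6 = 24.80 mGal
Difference = 24.80 − (48.20) = -23.40 mGal

-23.4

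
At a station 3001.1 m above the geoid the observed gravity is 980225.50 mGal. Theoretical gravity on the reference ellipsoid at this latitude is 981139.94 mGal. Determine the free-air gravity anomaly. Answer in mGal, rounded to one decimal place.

11.7

Free-air correction = 0.3086 × 3001.1 = 926.14 mGal
Free-air anomaly = 980225.50 − 981139.94 + (926.14) = 11.70 mGal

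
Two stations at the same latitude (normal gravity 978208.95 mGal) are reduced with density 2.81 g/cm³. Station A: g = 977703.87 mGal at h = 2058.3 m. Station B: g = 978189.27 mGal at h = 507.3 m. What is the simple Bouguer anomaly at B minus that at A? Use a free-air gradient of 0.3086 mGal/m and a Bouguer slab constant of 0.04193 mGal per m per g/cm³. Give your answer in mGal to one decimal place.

189.5

Δg_SB(A) = 977703.87 − 978208.95 + 0.3086×2058.3 − 0.04193×2.81×2058.3 = -112.40 mGal
Δg_SB(B) = 978189.27 − 978208.95 + 0.3086×507.3 − 0.04193×2.81×507.3 = 77.10 mGal
Difference = 77.10 − (-112.40) = 189.50 mGal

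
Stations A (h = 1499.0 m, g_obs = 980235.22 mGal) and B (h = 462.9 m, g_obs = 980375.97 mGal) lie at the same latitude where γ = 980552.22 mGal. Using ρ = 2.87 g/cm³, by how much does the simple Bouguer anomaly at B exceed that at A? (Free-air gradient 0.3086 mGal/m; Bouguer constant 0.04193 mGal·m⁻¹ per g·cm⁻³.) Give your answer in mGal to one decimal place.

Δg_SB(A) = 980235.22 − 980552.22 + 0.3086×1499.0 − 0.04193×2.87×1499.0 = -34.80 mGal
Δg_SB(B) = 980375.97 − 980552.22 + 0.3086×462.9 − 0.04193×2.87×462.9 = -89.10 mGal
Difference = -89.10 − (-34.80) = -54.30 mGal

-54.3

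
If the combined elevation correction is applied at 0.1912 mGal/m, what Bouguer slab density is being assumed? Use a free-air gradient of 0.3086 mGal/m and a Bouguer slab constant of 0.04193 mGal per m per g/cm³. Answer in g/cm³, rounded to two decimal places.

2.80

0.1912 = 0.3086 − 0.04193 × ρ
ρ = (0.3086 − 0.1912) / 0.04193 = 2.80 g/cm³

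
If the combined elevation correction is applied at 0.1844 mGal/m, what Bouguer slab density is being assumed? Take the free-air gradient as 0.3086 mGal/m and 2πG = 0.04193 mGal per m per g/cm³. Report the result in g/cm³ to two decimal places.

2.96

0.1844 = 0.3086 − 0.04193 × ρ
ρ = (0.3086 − 0.1844) / 0.04193 = 2.96 g/cm³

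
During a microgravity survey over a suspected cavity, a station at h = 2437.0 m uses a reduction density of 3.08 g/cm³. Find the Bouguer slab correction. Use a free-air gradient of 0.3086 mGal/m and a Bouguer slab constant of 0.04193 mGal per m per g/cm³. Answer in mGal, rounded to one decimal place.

314.7

Bouguer slab correction = 0.04193 × 3.08 × 2437.0 = 314.7 mGal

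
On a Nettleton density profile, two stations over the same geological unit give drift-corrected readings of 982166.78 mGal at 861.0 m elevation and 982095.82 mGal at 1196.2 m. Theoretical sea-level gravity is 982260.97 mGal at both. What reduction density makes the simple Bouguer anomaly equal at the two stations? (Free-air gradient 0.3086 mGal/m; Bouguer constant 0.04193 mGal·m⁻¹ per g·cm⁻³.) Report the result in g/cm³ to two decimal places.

Δg_obs = 982095.82 − 982166.78 = -70.96 mGal over Δh = 1196.2 − 861.0 = 335.2 m
Equal Bouguer anomalies ⇒ Δg_obs + (0.3086 − 0.04193ρ)·Δh = 0
0.3086 − 0.04193ρ = −Δg_obs/Δh = 0.21169
ρ = (0.3086 − 0.21169) / 0.04193 = 2.31 g/cm³

2.31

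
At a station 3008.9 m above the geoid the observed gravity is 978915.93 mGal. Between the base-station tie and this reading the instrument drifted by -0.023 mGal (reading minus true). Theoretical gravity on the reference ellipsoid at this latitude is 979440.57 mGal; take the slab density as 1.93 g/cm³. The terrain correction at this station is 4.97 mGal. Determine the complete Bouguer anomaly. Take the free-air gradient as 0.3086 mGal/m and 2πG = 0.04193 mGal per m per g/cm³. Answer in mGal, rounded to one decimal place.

165.4

Drift-corrected reading = 978915.93 − (-0.023) = 978915.953 mGal
Free-air correction = 0.3086 × 3008.9 = 928.55 mGal
Free-air anomaly = 978915.953 − 979440.57 + (928.55) = 403.933 mGal
Bouguer slab correction = 0.04193 × 1.93 × 3008.9 = 243.49 mGal
Simple Bouguer anomaly = 403.933 − (243.49) = 160.443 mGal
Complete Bouguer anomaly = 160.443 + 4.97 = 165.413 mGal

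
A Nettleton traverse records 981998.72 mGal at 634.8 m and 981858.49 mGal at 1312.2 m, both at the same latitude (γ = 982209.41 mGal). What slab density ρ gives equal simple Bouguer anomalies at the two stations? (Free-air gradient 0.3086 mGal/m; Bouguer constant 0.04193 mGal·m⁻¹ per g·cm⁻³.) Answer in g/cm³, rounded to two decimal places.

2.42

Δg_obs = 981858.49 − 981998.72 = -140.23 mGal over Δh = 1312.2 − 634.8 = 677.4 m
Equal Bouguer anomalies ⇒ Δg_obs + (0.3086 − 0.04193ρ)·Δh = 0
0.3086 − 0.04193ρ = −Δg_obs/Δh = 0.20701
ρ = (0.3086 − 0.20701) / 0.04193 = 2.42 g/cm³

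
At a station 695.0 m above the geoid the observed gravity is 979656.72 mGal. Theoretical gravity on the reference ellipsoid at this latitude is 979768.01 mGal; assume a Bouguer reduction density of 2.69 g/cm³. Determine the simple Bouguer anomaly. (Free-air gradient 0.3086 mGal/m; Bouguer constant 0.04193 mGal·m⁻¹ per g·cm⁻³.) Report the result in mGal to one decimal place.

24.8

Free-air correction = 0.3086 × 695.0 = 214.48 mGal
Free-air anomaly = 979656.72 − 979768.01 + (214.48) = 103.19 mGal
Bouguer slab correction = 0.04193 × 2.69 × 695.0 = 78.39 mGal
Simple Bouguer anomaly = 103.19 − (78.39) = 24.80 mGal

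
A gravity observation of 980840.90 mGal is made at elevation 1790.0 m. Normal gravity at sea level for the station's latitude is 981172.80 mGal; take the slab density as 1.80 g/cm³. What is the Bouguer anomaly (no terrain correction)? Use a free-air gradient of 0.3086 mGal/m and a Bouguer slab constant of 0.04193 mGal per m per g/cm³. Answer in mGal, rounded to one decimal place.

85.4

Free-air correction = 0.3086 × 1790.0 = 552.39 mGal
Free-air anomaly = 980840.90 − 981172.80 + (552.39) = 220.49 mGal
Bouguer slab correction = 0.04193 × 1.80 × 1790.0 = 135.10 mGal
Simple Bouguer anomaly = 220.49 − (135.10) = 85.39 mGal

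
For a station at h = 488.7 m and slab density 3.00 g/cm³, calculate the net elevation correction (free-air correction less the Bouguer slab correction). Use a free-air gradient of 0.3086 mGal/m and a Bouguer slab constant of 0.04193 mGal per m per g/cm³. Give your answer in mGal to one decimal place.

89.3

Combined gradient = 0.3086 − 0.04193 × 3.00 = 0.1828100 mGal/m
Combined elevation correction = 0.1828100 × 488.7 = 89.3 mGal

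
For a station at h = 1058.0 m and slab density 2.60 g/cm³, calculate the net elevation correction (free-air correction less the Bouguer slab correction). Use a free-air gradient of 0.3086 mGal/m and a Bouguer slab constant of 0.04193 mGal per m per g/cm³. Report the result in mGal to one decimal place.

Combined gradient = 0.3086 − 0.04193 × 2.60 = 0.1995820 mGal/m
Combined elevation correction = 0.1995820 × 1058.0 = 211.2 mGal

211.2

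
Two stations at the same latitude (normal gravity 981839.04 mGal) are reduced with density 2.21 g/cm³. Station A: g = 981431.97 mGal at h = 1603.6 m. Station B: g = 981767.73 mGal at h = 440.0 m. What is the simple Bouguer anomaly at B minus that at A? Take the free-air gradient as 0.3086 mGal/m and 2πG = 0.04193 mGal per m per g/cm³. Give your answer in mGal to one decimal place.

Δg_SB(A) = 981431.97 − 981839.04 + 0.3086×1603.6 − 0.04193×2.21×1603.6 = -60.80 mGal
Δg_SB(B) = 981767.73 − 981839.04 + 0.3086×440.0 − 0.04193×2.21×440.0 = 23.70 mGal
Difference = 23.70 − (-60.80) = 84.50 mGal

84.5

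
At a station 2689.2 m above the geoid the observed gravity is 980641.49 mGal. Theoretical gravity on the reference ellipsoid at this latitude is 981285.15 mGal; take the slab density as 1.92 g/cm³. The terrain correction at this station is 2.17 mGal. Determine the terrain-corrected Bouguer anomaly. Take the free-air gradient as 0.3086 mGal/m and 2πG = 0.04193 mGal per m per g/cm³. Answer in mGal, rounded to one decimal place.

-28.1

Free-air correction = 0.3086 × 2689.2 = 829.89 mGal
Free-air anomaly = 980641.49 − 981285.15 + (829.89) = 186.23 mGal
Bouguer slab correction = 0.04193 × 1.92 × 2689.2 = 216.50 mGal
Simple Bouguer anomaly = 186.23 − (216.50) = -30.27 mGal
Complete Bouguer anomaly = -30.27 + 2.17 = -28.10 mGal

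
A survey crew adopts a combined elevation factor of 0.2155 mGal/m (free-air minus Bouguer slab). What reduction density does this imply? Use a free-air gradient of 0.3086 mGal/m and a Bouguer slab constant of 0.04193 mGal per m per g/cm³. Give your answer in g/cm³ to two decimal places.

0.2155 = 0.3086 − 0.04193 × ρ
ρ = (0.3086 − 0.2155) / 0.04193 = 2.22 g/cm³

2.22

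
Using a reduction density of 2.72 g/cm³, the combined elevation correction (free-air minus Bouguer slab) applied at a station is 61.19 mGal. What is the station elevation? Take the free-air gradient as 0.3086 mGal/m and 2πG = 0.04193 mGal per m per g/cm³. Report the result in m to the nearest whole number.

315

Combined gradient = 0.3086 − 0.04193 × 2.72 = 0.1945504 mGal/m
h = 61.19 / 0.1945504 = 314.52 m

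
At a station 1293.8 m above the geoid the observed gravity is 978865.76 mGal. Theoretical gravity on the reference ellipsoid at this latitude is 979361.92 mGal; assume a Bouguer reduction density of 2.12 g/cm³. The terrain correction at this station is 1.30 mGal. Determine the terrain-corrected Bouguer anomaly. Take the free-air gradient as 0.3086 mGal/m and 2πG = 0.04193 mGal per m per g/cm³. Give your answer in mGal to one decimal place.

-210.6

Free-air correction = 0.3086 × 1293.8 = 399.27 mGal
Free-air anomaly = 978865.76 − 979361.92 + (399.27) = -96.89 mGal
Bouguer slab correction = 0.04193 × 2.12 × 1293.8 = 115.01 mGal
Simple Bouguer anomaly = -96.89 − (115.01) = -211.90 mGal
Complete Bouguer anomaly = -211.90 + 1.30 = -210.60 mGal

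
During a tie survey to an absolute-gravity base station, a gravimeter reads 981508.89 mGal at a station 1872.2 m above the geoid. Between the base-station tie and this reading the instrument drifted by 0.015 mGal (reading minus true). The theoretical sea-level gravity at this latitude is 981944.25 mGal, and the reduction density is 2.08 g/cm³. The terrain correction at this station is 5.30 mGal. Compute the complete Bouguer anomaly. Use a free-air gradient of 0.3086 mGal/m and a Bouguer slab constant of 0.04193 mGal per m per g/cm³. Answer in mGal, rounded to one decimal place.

-15.6

Drift-corrected reading = 981508.89 − (0.015) = 981508.875 mGal
Free-air correction = 0.3086 × 1872.2 = 577.76 mGal
Free-air anomaly = 981508.875 − 981944.25 + (577.76) = 142.385 mGal
Bouguer slab correction = 0.04193 × 2.08 × 1872.2 = 163.28 mGal
Simple Bouguer anomaly = 142.385 − (163.28) = -20.895 mGal
Complete Bouguer anomaly = -20.895 + 5.30 = -15.595 mGal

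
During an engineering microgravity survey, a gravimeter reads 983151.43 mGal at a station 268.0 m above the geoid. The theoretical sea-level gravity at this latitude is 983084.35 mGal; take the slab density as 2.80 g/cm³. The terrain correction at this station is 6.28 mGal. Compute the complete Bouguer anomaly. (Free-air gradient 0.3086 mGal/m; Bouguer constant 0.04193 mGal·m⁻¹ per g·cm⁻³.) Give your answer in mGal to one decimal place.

124.6

Free-air correction = 0.3086 × 268.0 = 82.70 mGal
Free-air anomaly = 983151.43 − 983084.35 + (82.70) = 149.78 mGal
Bouguer slab correction = 0.04193 × 2.80 × 268.0 = 31.46 mGal
Simple Bouguer anomaly = 149.78 − (31.46) = 118.32 mGal
Complete Bouguer anomaly = 118.32 + 6.28 = 124.60 mGal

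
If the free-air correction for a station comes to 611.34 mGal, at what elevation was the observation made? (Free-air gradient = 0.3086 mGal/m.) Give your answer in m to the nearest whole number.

h = 611.34 / 0.3086 = 1981.01 m

1981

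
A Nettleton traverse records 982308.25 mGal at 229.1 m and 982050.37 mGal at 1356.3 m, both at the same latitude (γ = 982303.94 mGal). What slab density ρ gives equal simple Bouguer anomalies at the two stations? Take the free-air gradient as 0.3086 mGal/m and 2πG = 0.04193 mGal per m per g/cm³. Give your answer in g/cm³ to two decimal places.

Δg_obs = 982050.37 − 982308.25 = -257.88 mGal over Δh = 1356.3 − 229.1 = 1127.2 m
Equal Bouguer anomalies ⇒ Δg_obs + (0.3086 − 0.04193ρ)·Δh = 0
0.3086 − 0.04193ρ = −Δg_obs/Δh = 0.22878
ρ = (0.3086 − 0.22878) / 0.04193 = 1.90 g/cm³

1.90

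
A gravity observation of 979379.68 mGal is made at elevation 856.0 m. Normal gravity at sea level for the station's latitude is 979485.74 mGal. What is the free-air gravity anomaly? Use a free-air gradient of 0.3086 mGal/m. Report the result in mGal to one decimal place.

158.1

Free-air correction = 0.3086 × 856.0 = 264.16 mGal
Free-air anomaly = 979379.68 − 979485.74 + (264.16) = 158.10 mGal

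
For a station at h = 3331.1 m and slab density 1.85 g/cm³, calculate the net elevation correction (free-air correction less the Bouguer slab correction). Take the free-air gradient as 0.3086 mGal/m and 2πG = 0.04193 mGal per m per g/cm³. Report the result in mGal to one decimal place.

Combined gradient = 0.3086 − 0.04193 × 1.85 = 0.2310295 mGal/m
Combined elevation correction = 0.2310295 × 3331.1 = 769.6 mGal

769.6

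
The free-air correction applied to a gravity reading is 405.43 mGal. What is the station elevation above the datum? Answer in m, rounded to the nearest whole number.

h = 405.43 / 0.3086 = 1313.77 m

1314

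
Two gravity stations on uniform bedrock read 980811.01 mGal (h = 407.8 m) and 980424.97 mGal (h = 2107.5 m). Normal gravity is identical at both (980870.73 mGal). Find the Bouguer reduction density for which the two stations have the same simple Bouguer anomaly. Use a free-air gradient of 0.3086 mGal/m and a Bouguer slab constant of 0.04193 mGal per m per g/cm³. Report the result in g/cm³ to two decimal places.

1.94

Δg_obs = 980424.97 − 980811.01 = -386.04 mGal over Δh = 2107.5 − 407.8 = 1699.7 m
Equal Bouguer anomalies ⇒ Δg_obs + (0.3086 − 0.04193ρ)·Δh = 0
0.3086 − 0.04193ρ = −Δg_obs/Δh = 0.22712
ρ = (0.3086 − 0.22712) / 0.04193 = 1.94 g/cm³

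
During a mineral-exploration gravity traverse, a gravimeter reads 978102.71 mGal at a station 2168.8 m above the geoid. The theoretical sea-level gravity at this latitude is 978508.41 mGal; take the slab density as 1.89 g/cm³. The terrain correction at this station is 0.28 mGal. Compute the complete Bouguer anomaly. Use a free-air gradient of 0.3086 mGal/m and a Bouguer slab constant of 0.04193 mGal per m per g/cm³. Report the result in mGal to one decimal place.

Free-air correction = 0.3086 × 2168.8 = 669.29 mGal
Free-air anomaly = 978102.71 − 978508.41 + (669.29) = 263.59 mGal
Bouguer slab correction = 0.04193 × 1.89 × 2168.8 = 171.87 mGal
Simple Bouguer anomaly = 263.59 − (171.87) = 91.72 mGal
Complete Bouguer anomaly = 91.72 + 0.28 = 92.00 mGal

92.0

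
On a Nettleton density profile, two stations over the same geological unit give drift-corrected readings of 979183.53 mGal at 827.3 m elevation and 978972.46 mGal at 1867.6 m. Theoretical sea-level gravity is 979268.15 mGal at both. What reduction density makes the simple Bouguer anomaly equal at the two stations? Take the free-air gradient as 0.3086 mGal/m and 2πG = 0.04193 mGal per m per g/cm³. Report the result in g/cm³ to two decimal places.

2.52

Δg_obs = 978972.46 − 979183.53 = -211.07 mGal over Δh = 1867.6 − 827.3 = 1040.3 m
Equal Bouguer anomalies ⇒ Δg_obs + (0.3086 − 0.04193ρ)·Δh = 0
0.3086 − 0.04193ρ = −Δg_obs/Δh = 0.20289
ρ = (0.3086 − 0.20289) / 0.04193 = 2.52 g/cm³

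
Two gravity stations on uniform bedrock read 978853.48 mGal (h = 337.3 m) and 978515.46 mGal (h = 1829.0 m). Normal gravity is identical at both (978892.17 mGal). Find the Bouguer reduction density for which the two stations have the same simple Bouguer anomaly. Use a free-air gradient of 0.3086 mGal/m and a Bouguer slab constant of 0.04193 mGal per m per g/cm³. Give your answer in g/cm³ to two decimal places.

Δg_obs = 978515.46 − 978853.48 = -338.02 mGal over Δh = 1829.0 − 337.3 = 1491.7 m
Equal Bouguer anomalies ⇒ Δg_obs + (0.3086 − 0.04193ρ)·Δh = 0
0.3086 − 0.04193ρ = −Δg_obs/Δh = 0.22660
ρ = (0.3086 − 0.22660) / 0.04193 = 1.96 g/cm³

1.96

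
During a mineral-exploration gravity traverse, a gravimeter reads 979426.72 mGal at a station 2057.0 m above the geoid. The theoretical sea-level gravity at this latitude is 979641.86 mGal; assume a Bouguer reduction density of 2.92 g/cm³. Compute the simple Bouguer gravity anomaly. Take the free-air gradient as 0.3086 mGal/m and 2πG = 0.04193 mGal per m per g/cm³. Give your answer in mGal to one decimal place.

167.8

Free-air correction = 0.3086 × 2057.0 = 634.79 mGal
Free-air anomaly = 979426.72 − 979641.86 + (634.79) = 419.65 mGal
Bouguer slab correction = 0.04193 × 2.92 × 2057.0 = 251.85 mGal
Simple Bouguer anomaly = 419.65 − (251.85) = 167.80 mGal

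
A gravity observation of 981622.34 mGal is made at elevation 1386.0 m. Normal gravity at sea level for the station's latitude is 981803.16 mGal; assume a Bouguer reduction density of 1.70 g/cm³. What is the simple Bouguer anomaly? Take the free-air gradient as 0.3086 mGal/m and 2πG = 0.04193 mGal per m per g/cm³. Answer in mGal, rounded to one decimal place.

Free-air correction = 0.3086 × 1386.0 = 427.72 mGal
Free-air anomaly = 981622.34 − 981803.16 + (427.72) = 246.90 mGal
Bouguer slab correction = 0.04193 × 1.70 × 1386.0 = 98.80 mGal
Simple Bouguer anomaly = 246.90 − (98.80) = 148.10 mGal

148.1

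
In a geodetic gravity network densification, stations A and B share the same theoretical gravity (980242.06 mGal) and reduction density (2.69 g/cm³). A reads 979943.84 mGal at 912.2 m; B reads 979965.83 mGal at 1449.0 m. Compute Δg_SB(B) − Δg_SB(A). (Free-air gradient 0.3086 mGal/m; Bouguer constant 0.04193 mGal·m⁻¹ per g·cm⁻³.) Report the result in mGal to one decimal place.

127.1

Δg_SB(A) = 979943.84 − 980242.06 + 0.3086×912.2 − 0.04193×2.69×912.2 = -119.60 mGal
Δg_SB(B) = 979965.83 − 980242.06 + 0.3086×1449.0 − 0.04193×2.69×1449.0 = 7.50 mGal
Difference = 7.50 − (-119.60) = 127.10 mGal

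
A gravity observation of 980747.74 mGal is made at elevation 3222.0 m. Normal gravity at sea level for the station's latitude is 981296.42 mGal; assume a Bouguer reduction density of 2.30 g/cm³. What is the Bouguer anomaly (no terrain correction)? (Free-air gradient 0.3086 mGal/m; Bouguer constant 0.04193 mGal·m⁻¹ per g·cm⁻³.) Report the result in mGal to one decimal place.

134.9

Free-air correction = 0.3086 × 3222.0 = 994.31 mGal
Free-air anomaly = 980747.74 − 981296.42 + (994.31) = 445.63 mGal
Bouguer slab correction = 0.04193 × 2.30 × 3222.0 = 310.73 mGal
Simple Bouguer anomaly = 445.63 − (310.73) = 134.90 mGal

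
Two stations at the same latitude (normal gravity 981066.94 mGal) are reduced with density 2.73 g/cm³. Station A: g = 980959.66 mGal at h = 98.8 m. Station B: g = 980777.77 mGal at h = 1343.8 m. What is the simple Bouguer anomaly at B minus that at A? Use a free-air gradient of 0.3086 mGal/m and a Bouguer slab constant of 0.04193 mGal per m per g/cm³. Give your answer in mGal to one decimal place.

59.8

Δg_SB(A) = 980959.66 − 981066.94 + 0.3086×98.8 − 0.04193×2.73×98.8 = -88.10 mGal
Δg_SB(B) = 980777.77 − 981066.94 + 0.3086×1343.8 − 0.04193×2.73×1343.8 = -28.30 mGal
Difference = -28.30 − (-88.10) = 59.80 mGal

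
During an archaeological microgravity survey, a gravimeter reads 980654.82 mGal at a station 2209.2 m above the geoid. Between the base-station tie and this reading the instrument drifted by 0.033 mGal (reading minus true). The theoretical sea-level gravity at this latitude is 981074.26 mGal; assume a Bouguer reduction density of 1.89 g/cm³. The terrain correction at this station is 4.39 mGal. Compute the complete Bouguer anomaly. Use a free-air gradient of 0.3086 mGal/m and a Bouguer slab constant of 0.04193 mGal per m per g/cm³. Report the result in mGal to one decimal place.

91.6

Drift-corrected reading = 980654.82 − (0.033) = 980654.787 mGal
Free-air correction = 0.3086 × 2209.2 = 681.76 mGal
Free-air anomaly = 980654.787 − 981074.26 + (681.76) = 262.287 mGal
Bouguer slab correction = 0.04193 × 1.89 × 2209.2 = 175.07 mGal
Simple Bouguer anomaly = 262.287 − (175.07) = 87.217 mGal
Complete Bouguer anomaly = 87.217 + 4.39 = 91.607 mGal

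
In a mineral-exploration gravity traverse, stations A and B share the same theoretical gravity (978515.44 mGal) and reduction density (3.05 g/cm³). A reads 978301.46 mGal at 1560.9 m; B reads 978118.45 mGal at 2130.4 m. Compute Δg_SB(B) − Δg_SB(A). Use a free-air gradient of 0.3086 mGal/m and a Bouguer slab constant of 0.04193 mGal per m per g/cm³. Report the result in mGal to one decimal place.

-80.1

Δg_SB(A) = 978301.46 − 978515.44 + 0.3086×1560.9 − 0.04193×3.05×1560.9 = 68.10 mGal
Δg_SB(B) = 978118.45 − 978515.44 + 0.3086×2130.4 − 0.04193×3.05×2130.4 = -12.00 mGal
Difference = -12.00 − (68.10) = -80.10 mGal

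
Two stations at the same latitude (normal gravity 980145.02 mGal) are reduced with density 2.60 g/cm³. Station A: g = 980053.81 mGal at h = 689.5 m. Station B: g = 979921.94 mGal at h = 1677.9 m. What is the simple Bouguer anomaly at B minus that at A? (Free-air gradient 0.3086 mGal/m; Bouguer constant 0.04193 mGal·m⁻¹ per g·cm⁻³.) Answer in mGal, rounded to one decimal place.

Δg_SB(A) = 980053.81 − 980145.02 + 0.3086×689.5 − 0.04193×2.60×689.5 = 46.40 mGal
Δg_SB(B) = 979921.94 − 980145.02 + 0.3086×1677.9 − 0.04193×2.60×1677.9 = 111.80 mGal
Difference = 111.80 − (46.40) = 65.40 mGal

65.4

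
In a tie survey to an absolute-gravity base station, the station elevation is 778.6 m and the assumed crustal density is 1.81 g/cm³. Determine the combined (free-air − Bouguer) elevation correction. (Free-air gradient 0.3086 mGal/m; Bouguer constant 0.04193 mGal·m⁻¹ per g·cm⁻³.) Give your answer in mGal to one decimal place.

Combined gradient = 0.3086 − 0.04193 × 1.81 = 0.2327067 mGal/m
Combined elevation correction = 0.2327067 × 778.6 = 181.2 mGal

181.2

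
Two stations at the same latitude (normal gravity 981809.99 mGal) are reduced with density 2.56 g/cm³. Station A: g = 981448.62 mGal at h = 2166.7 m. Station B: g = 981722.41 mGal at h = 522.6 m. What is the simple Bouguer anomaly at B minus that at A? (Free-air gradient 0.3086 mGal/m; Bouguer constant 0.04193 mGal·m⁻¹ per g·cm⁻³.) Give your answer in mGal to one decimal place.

Δg_SB(A) = 981448.62 − 981809.99 + 0.3086×2166.7 − 0.04193×2.56×2166.7 = 74.70 mGal
Δg_SB(B) = 981722.41 − 981809.99 + 0.3086×522.6 − 0.04193×2.56×522.6 = 17.60 mGal
Difference = 17.60 − (74.70) = -57.10 mGal

-57.1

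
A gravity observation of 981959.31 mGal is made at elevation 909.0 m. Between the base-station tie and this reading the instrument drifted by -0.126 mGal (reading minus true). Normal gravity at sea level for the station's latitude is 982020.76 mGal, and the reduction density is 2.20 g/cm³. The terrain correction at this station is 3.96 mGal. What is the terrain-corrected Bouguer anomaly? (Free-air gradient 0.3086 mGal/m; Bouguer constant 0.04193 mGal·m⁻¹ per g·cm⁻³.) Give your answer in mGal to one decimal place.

139.3

Drift-corrected reading = 981959.31 − (-0.126) = 981959.436 mGal
Free-air correction = 0.3086 × 909.0 = 280.52 mGal
Free-air anomaly = 981959.436 − 982020.76 + (280.52) = 219.196 mGal
Bouguer slab correction = 0.04193 × 2.20 × 909.0 = 83.85 mGal
Simple Bouguer anomaly = 219.196 − (83.85) = 135.346 mGal
Complete Bouguer anomaly = 135.346 + 3.96 = 139.306 mGal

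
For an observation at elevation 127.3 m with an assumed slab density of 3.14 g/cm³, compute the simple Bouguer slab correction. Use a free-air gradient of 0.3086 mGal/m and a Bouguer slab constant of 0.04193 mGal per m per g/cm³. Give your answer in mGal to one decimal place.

16.8

Bouguer slab correction = 0.04193 × 3.14 × 127.3 = 16.8 mGal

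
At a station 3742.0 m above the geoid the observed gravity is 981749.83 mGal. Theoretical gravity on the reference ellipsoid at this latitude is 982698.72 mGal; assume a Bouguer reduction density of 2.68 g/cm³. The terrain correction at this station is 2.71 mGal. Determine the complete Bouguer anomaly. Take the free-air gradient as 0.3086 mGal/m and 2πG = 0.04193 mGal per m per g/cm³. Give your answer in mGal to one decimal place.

Free-air correction = 0.3086 × 3742.0 = 1154.78 mGal
Free-air anomaly = 981749.83 − 982698.72 + (1154.78) = 205.89 mGal
Bouguer slab correction = 0.04193 × 2.68 × 3742.0 = 420.50 mGal
Simple Bouguer anomaly = 205.89 − (420.50) = -214.61 mGal
Complete Bouguer anomaly = -214.61 + 2.71 = -211.90 mGal

-211.9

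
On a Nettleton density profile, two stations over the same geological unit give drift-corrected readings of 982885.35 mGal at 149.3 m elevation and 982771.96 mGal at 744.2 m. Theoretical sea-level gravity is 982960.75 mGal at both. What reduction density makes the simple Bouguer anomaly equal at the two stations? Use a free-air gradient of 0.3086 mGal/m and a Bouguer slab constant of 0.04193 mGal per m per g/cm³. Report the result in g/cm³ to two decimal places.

Δg_obs = 982771.96 − 982885.35 = -113.39 mGal over Δh = 744.2 − 149.3 = 594.9 m
Equal Bouguer anomalies ⇒ Δg_obs + (0.3086 − 0.04193ρ)·Δh = 0
0.3086 − 0.04193ρ = −Δg_obs/Δh = 0.19060
ρ = (0.3086 − 0.19060) / 0.04193 = 2.81 g/cm³

2.81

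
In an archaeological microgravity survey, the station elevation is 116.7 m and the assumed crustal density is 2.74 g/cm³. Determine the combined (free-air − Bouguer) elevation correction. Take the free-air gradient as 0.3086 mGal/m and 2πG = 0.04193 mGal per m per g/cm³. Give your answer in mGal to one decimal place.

Combined gradient = 0.3086 − 0.04193 × 2.74 = 0.1937118 mGal/m
Combined elevation correction = 0.1937118 × 116.7 = 22.6 mGal

22.6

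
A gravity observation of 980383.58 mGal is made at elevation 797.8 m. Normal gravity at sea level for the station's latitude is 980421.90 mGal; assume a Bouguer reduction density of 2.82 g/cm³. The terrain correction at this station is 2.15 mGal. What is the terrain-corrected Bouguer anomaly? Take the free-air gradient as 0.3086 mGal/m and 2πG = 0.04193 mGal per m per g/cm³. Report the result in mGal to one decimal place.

115.7

Free-air correction = 0.3086 × 797.8 = 246.20 mGal
Free-air anomaly = 980383.58 − 980421.90 + (246.20) = 207.88 mGal
Bouguer slab correction = 0.04193 × 2.82 × 797.8 = 94.33 mGal
Simple Bouguer anomaly = 207.88 − (94.33) = 113.55 mGal
Complete Bouguer anomaly = 113.55 + 2.15 = 115.70 mGal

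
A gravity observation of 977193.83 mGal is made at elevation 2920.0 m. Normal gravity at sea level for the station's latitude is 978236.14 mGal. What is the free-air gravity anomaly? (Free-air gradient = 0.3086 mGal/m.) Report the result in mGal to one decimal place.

-141.2

Free-air correction = 0.3086 × 2920.0 = 901.11 mGal
Free-air anomaly = 977193.83 − 978236.14 + (901.11) = -141.20 mGal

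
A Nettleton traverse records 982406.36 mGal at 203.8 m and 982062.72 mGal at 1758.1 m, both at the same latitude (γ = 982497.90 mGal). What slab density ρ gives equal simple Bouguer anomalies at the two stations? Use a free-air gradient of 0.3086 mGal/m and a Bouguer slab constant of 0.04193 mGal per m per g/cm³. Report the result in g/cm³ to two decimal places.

Δg_obs = 982062.72 − 982406.36 = -343.64 mGal over Δh = 1758.1 − 203.8 = 1554.3 m
Equal Bouguer anomalies ⇒ Δg_obs + (0.3086 − 0.04193ρ)·Δh = 0
0.3086 − 0.04193ρ = −Δg_obs/Δh = 0.22109
ρ = (0.3086 − 0.22109) / 0.04193 = 2.09 g/cm³

2.09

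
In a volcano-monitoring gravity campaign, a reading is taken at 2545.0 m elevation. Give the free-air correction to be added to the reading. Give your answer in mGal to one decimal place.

785.4

Free-air correction = 0.3086 × 2545.0 = 785.4 mGal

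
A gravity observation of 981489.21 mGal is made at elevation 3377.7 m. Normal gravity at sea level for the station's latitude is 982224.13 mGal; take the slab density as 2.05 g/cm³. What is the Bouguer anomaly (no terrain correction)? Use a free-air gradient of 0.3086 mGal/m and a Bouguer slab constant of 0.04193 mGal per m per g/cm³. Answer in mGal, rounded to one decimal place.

17.1

Free-air correction = 0.3086 × 3377.7 = 1042.36 mGal
Free-air anomaly = 981489.21 − 982224.13 + (1042.36) = 307.44 mGal
Bouguer slab correction = 0.04193 × 2.05 × 3377.7 = 290.34 mGal
Simple Bouguer anomaly = 307.44 − (290.34) = 17.10 mGal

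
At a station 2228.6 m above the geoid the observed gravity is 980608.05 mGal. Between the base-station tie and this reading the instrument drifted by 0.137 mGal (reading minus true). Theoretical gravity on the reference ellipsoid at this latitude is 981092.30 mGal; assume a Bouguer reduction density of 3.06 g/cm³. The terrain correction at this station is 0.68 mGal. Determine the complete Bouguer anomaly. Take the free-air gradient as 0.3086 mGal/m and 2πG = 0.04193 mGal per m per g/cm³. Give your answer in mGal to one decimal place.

-81.9

Drift-corrected reading = 980608.05 − (0.137) = 980607.913 mGal
Free-air correction = 0.3086 × 2228.6 = 687.75 mGal
Free-air anomaly = 980607.913 − 981092.30 + (687.75) = 203.363 mGal
Bouguer slab correction = 0.04193 × 3.06 × 2228.6 = 285.94 mGal
Simple Bouguer anomaly = 203.363 − (285.94) = -82.577 mGal
Complete Bouguer anomaly = -82.577 + 0.68 = -81.897 mGal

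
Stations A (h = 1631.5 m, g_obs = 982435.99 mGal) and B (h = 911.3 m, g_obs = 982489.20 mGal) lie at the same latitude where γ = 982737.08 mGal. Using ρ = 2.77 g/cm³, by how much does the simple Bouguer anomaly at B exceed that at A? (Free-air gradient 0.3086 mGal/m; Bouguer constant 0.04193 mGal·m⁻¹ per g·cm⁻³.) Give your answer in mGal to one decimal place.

Δg_SB(A) = 982435.99 − 982737.08 + 0.3086×1631.5 − 0.04193×2.77×1631.5 = 12.90 mGal
Δg_SB(B) = 982489.20 − 982737.08 + 0.3086×911.3 − 0.04193×2.77×911.3 = -72.50 mGal
Difference = -72.50 − (12.90) = -85.40 mGal

-85.4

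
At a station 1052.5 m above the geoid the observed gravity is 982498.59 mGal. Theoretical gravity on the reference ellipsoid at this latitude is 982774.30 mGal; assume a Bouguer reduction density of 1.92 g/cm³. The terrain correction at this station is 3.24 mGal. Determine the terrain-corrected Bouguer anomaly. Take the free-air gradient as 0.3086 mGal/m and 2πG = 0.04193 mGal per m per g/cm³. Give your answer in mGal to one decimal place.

Free-air correction = 0.3086 × 1052.5 = 324.80 mGal
Free-air anomaly = 982498.59 − 982774.30 + (324.80) = 49.09 mGal
Bouguer slab correction = 0.04193 × 1.92 × 1052.5 = 84.73 mGal
Simple Bouguer anomaly = 49.09 − (84.73) = -35.64 mGal
Complete Bouguer anomaly = -35.64 + 3.24 = -32.40 mGal

-32.4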